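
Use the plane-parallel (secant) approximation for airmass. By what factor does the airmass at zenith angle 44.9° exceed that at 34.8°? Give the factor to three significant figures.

X(44.9°)/X(34.8°) = sec 44.9° / sec 34.8° = cos 34.8° / cos 44.9° = 0.8211/0.7083 = 1.1593.

1.16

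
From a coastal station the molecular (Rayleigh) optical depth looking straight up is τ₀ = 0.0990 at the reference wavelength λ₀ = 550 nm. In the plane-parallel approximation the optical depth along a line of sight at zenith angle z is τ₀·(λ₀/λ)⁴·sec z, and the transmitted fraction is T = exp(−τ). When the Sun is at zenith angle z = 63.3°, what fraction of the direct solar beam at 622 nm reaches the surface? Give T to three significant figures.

0.874

sec 63.3° = 2.2256.
τ = 0.0990 × (550/622)⁴ × 2.2256 = 0.0990 × 0.6113 × 2.2256 = 0.1347.
T = exp(−0.1347) = 0.8740.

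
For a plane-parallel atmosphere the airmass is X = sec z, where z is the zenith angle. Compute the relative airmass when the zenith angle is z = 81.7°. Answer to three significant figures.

6.93

X = sec z = 1/cos 81.7° = 1/0.1444 = 6.9273.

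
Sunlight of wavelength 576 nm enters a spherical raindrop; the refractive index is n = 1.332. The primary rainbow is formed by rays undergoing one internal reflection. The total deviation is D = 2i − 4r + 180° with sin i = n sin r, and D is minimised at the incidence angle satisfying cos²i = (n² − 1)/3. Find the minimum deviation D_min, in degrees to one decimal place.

cos²i = (1.77422 − 1)/3 = 0.25807; i = arccos(0.50801) = 59.469°.
sin r = sin 59.469°/1.332 = 0.64666; r = 40.290°.
D_min = 2·59.469° − 4·40.290° + 180° = 137.776°.

137.8°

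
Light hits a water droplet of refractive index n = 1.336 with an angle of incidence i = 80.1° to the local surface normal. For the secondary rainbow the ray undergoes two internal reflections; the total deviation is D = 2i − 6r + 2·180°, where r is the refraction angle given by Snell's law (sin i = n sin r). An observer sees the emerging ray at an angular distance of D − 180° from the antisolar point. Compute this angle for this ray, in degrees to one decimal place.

55.2°

sin r = sin 80.1° / 1.336 = 0.9851/1.336 = 0.7374; r = 47.51°.
D = 2·80.1° − 6·47.51° + 2·180° = 160.20° − 285.04° + 360° = 235.16°.
Angle from antisolar point = D − 180° = 55.16°.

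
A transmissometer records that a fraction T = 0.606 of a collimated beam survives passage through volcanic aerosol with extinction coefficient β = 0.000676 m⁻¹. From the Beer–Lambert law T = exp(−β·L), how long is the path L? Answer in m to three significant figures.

Beer–Lambert: T = exp(−βL) ⇒ L = −ln(T)/β = −ln(0.606)/0.000676 = 0.5009/0.000676 = 740.9 m.

741 m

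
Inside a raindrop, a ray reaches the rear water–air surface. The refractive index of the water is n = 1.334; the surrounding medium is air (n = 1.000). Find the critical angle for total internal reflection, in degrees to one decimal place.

48.6°

sin θ_c = n_air / n = 1.000 / 1.334 = 0.7496.
θ_c = arcsin(0.7496) = 48.56°.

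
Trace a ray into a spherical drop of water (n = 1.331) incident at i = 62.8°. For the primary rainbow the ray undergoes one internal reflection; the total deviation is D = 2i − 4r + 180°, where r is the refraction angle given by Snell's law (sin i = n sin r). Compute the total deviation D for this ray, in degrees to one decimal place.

sin r = sin 62.8° / 1.331 = 0.8894/1.331 = 0.6682; r = 41.93°.
D = 2·62.8° − 4·41.93° + 180° = 125.60° − 167.72° + 180° = 137.88°.

137.9°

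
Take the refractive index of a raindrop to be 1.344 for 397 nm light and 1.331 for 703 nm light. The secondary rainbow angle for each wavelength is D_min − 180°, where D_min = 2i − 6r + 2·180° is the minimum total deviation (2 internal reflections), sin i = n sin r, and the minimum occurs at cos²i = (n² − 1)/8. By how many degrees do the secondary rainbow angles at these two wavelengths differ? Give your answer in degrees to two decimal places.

3.37°

At 397 nm (n = 1.344): cos²i = 0.10079 → i = 71.490°, r = 44.874°, D_min = 233.733°, rainbow angle = 53.733°.
At 703 nm (n = 1.331): cos²i = 0.09645 → i = 71.907°, r = 45.575°, D_min = 230.365°, rainbow angle = 50.365°.
Angular width = |53.733° − 50.365°| = 3.368°.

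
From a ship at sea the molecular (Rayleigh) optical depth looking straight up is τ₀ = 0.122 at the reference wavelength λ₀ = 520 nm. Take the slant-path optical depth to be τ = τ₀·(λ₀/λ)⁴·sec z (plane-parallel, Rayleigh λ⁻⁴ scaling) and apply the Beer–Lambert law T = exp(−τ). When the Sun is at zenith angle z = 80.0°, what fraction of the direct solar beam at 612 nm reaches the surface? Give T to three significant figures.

0.693

sec 80.0° = 5.7588.
τ = 0.122 × (520/612)⁴ × 5.7588 = 0.122 × 0.5212 × 5.7588 = 0.3662.
T = exp(−0.3662) = 0.6934.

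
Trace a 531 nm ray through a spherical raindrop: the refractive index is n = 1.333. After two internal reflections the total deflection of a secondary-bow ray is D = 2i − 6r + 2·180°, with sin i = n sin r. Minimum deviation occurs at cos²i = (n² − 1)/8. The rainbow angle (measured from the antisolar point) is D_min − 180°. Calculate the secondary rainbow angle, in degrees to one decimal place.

50.9°

cos²i = (1.77689 − 1)/8 = 0.09711; i = arccos(0.31163) = 71.843°.
sin r = sin 71.843°/1.333 = 0.71283; r = 45.466°.
D_min = 2·71.843° − 6·45.466° + 360° = 230.891°.
Rainbow angle = D_min − 180° = 50.891°.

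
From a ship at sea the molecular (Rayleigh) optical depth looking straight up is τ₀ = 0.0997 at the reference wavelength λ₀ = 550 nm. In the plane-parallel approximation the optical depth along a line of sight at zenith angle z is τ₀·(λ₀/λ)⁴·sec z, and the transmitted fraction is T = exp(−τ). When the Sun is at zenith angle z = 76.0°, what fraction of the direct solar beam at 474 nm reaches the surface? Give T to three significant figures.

0.474

sec 76.0° = 4.1336.
τ = 0.0997 × (550/474)⁴ × 4.1336 = 0.0997 × 1.8127 × 4.1336 = 0.7471.
T = exp(−0.7471) = 0.4738.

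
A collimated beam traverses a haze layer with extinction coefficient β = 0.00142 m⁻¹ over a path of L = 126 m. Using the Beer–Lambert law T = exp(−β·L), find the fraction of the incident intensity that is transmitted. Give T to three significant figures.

τ = β·L = 0.00142 × 126 = 0.1789.
T = exp(−0.1789) = 0.8362.

0.836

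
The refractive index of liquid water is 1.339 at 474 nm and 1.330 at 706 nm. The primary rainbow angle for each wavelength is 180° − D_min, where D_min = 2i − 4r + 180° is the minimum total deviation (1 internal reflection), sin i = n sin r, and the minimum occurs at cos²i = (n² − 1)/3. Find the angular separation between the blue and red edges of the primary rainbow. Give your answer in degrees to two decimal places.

1.30°

At 474 nm (n = 1.339): cos²i = 0.26431 → i = 59.062°, r = 39.834°, D_min = 138.786°, rainbow angle = 41.214°.
At 706 nm (n = 1.330): cos²i = 0.25630 → i = 59.585°, r = 40.422°, D_min = 137.484°, rainbow angle = 42.516°.
Angular width = |41.214° − 42.516°| = 1.303°.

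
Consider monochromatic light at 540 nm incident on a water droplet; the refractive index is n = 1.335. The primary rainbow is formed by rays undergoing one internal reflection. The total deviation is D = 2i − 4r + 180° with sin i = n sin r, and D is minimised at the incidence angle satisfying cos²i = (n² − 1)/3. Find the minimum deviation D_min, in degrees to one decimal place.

138.2°

cos²i = (1.78222 − 1)/3 = 0.26074; i = arccos(0.51063) = 59.294°.
sin r = sin 59.294°/1.335 = 0.64405; r = 40.094°.
D_min = 2·59.294° − 4·40.094° + 180° = 138.212°.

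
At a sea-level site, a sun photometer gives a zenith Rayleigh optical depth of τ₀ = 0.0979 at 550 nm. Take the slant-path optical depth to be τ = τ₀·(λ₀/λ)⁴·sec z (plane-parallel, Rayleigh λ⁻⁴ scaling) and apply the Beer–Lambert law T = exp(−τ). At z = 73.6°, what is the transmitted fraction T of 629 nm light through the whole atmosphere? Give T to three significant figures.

0.817

sec 73.6° = 3.5418.
τ = 0.0979 × (550/629)⁴ × 3.5418 = 0.0979 × 0.5846 × 3.5418 = 0.2027.
T = exp(−0.2027) = 0.8165.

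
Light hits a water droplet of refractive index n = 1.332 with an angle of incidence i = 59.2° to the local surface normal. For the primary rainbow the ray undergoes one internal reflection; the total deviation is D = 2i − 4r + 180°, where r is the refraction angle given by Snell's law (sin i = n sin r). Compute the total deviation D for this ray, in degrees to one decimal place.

sin r = sin 59.2° / 1.332 = 0.8590/1.332 = 0.6449; r = 40.16°.
D = 2·59.2° − 4·40.16° + 180° = 118.40° − 160.62° + 180° = 137.78°.

137.8°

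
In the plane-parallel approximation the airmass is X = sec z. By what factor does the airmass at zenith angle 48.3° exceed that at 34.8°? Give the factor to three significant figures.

X(48.3°)/X(34.8°) = sec 48.3° / sec 34.8° = cos 34.8° / cos 48.3° = 0.8211/0.6652 = 1.2344.

1.23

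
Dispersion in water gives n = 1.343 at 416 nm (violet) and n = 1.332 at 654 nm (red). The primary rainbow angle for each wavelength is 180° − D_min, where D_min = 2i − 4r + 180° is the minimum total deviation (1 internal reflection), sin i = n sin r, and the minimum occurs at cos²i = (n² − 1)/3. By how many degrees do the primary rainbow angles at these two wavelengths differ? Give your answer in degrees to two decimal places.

1.58°

At 416 nm (n = 1.343): cos²i = 0.26788 → i = 58.830°, r = 39.577°, D_min = 139.354°, rainbow angle = 40.646°.
At 654 nm (n = 1.332): cos²i = 0.25807 → i = 59.469°, r = 40.290°, D_min = 137.776°, rainbow angle = 42.224°.
Angular width = |40.646° − 42.224°| = 1.578°.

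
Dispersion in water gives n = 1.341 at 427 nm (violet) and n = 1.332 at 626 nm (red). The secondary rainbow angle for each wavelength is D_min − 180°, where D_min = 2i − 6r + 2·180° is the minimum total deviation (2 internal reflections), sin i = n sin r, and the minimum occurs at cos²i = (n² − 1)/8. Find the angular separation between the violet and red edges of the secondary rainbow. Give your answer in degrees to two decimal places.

2.34°

At 427 nm (n = 1.341): cos²i = 0.09979 → i = 71.586°, r = 45.034°, D_min = 232.966°, rainbow angle = 52.966°.
At 626 nm (n = 1.332): cos²i = 0.09678 → i = 71.875°, r = 45.520°, D_min = 230.628°, rainbow angle = 50.628°.
Angular width = |52.966° − 50.628°| = 2.337°.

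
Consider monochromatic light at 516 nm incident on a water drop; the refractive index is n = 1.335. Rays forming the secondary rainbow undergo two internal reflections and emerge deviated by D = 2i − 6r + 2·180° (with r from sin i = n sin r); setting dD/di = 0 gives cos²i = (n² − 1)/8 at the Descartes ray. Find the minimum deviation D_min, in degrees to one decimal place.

231.4°

cos²i = (1.78222 − 1)/8 = 0.09778; i = arccos(0.31269) = 71.778°.
sin r = sin 71.778°/1.335 = 0.71150; r = 45.357°.
D_min = 2·71.778° − 6·45.357° + 360° = 231.414°.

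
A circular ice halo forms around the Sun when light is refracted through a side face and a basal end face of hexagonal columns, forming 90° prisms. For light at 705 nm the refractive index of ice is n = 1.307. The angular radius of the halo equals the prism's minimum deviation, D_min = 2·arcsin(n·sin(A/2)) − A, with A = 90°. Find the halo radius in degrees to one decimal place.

n·sin(A/2) = 1.307 × sin 45° = 1.307 × 0.7071 = 0.9242.
D_min = 2·arcsin(0.9242) − 90° = 2 × 67.546° − 90° = 45.093°.

45.1°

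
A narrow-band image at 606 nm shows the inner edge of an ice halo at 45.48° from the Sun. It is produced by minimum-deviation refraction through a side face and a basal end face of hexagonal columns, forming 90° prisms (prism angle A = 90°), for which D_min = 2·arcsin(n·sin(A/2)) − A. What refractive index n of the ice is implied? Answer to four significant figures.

Rearranging: n = sin((D_min + A)/2) / sin(A/2).
(D_min + A)/2 = (45.48° + 90°)/2 = 67.740°.
n = sin 67.740° / sin 45° = 0.9255 / 0.7071 = 1.3088.

1.309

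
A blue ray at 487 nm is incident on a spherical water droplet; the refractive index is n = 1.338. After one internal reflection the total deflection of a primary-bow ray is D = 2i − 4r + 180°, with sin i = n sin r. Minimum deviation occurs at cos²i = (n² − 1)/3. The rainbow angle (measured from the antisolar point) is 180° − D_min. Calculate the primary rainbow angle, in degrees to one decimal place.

41.4°

cos²i = (1.79024 − 1)/3 = 0.26341; i = arccos(0.51324) = 59.120°.
sin r = sin 59.120°/1.338 = 0.64144; r = 39.899°.
D_min = 2·59.120° − 4·39.899° + 180° = 138.643°.
Rainbow angle = 180° − D_min = 41.357°.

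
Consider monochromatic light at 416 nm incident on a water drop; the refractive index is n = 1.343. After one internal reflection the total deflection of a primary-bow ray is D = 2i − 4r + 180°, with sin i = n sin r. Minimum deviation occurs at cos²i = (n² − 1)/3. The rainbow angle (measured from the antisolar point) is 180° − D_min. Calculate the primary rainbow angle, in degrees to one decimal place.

40.6°

cos²i = (1.80365 − 1)/3 = 0.26788; i = arccos(0.51757) = 58.830°.
sin r = sin 58.830°/1.343 = 0.63711; r = 39.577°.
D_min = 2·58.830° − 4·39.577° + 180° = 139.354°.
Rainbow angle = 180° − D_min = 40.646°.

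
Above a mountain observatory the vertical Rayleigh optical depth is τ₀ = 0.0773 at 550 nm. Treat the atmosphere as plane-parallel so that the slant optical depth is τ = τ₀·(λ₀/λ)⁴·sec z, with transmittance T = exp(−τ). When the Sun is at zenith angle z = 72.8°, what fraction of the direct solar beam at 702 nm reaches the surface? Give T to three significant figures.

0.906

sec 72.8° = 3.3817.
τ = 0.0773 × (550/702)⁴ × 3.3817 = 0.0773 × 0.3768 × 3.3817 = 0.0985.
T = exp(−0.0985) = 0.9062.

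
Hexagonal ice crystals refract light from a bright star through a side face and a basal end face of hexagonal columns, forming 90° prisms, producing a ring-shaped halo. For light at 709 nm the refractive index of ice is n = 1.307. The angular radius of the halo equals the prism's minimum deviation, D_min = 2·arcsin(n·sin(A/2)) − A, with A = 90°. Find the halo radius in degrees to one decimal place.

n·sin(A/2) = 1.307 × sin 45° = 1.307 × 0.7071 = 0.9242.
D_min = 2·arcsin(0.9242) − 90° = 2 × 67.546° − 90° = 45.093°.

45.1°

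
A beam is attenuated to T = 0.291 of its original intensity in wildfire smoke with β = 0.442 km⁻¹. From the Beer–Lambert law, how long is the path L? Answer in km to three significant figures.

Beer–Lambert: T = exp(−βL) ⇒ L = −ln(T)/β = −ln(0.291)/0.442 = 1.2344/0.442 = 2.793 km.

2.79 km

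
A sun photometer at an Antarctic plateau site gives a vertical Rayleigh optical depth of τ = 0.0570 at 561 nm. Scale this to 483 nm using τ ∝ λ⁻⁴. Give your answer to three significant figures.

τ(483 nm) = τ(561 nm) × (561/483)⁴ = 0.0570 × (1.1615)⁴ = 0.0570 × 1.8200 = 0.1037.

0.104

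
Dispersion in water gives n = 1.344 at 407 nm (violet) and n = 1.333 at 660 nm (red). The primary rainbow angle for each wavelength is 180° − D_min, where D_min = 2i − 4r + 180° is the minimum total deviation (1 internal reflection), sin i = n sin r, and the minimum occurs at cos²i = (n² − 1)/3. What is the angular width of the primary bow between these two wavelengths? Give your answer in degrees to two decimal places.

At 407 nm (n = 1.344): cos²i = 0.26878 → i = 58.772°, r = 39.512°, D_min = 139.495°, rainbow angle = 40.505°.
At 660 nm (n = 1.333): cos²i = 0.25896 → i = 59.410°, r = 40.225°, D_min = 137.922°, rainbow angle = 42.078°.
Angular width = |40.505° − 42.078°| = 1.573°.

1.57°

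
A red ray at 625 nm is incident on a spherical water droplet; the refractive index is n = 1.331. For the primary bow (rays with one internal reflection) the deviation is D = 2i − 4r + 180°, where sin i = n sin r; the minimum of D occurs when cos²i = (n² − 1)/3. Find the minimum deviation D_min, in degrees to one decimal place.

137.6°

cos²i = (1.77156 − 1)/3 = 0.25719; i = arccos(0.50714) = 59.527°.
sin r = sin 59.527°/1.331 = 0.64753; r = 40.356°.
D_min = 2·59.527° − 4·40.356° + 180° = 137.630°.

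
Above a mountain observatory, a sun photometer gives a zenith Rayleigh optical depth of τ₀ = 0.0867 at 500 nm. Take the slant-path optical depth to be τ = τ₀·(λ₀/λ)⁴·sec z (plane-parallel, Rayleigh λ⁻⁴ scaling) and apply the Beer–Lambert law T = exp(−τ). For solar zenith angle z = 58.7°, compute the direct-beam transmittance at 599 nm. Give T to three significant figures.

0.922

sec 58.7° = 1.9249.
τ = 0.0867 × (500/599)⁴ × 1.9249 = 0.0867 × 0.4855 × 1.9249 = 0.0810.
T = exp(−0.0810) = 0.9222.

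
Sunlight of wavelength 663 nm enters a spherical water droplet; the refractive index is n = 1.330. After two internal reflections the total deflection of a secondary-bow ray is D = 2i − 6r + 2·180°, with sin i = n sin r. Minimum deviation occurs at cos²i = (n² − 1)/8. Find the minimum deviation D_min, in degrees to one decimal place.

230.1°

cos²i = (1.76890 − 1)/8 = 0.09611; i = arccos(0.31002) = 71.940°.
sin r = sin 71.940°/1.330 = 0.71483; r = 45.630°.
D_min = 2·71.940° − 6·45.630° + 360° = 230.101°.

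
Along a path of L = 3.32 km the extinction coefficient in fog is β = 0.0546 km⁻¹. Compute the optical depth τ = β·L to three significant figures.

τ = β·L = 0.0546 × 3.32 = 0.1813.

0.181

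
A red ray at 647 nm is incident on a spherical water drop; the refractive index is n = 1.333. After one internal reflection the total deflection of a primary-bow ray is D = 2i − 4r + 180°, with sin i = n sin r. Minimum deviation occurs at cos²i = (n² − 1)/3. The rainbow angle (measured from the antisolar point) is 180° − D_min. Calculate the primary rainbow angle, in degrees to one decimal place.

cos²i = (1.77689 − 1)/3 = 0.25896; i = arccos(0.50888) = 59.410°.
sin r = sin 59.410°/1.333 = 0.64579; r = 40.225°.
D_min = 2·59.410° − 4·40.225° + 180° = 137.922°.
Rainbow angle = 180° − D_min = 42.078°.

42.1°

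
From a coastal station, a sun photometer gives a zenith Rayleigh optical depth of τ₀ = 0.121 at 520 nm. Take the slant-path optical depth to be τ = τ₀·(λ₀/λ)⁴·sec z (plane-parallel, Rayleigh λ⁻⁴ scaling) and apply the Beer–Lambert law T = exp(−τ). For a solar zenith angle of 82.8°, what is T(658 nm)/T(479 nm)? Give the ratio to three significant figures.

Airmass: sec 82.8° = 7.9787.
τ(658 nm) = 0.121 × (520/658)⁴ × 7.9787 = 0.121 × 0.3900 × 7.9787 = 0.3766.
τ(479 nm) = 0.121 × (520/479)⁴ × 7.9787 = 0.121 × 1.3889 × 7.9787 = 1.3409.
T(658)/T(479) = exp(τ_B − τ_A) = exp(0.9643) = 2.6230.

2.62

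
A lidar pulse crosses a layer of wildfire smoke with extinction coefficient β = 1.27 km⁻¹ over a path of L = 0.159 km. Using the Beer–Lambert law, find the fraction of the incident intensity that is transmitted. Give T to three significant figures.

τ = β·L = 1.27 × 0.159 = 0.2019.
T = exp(−0.2019) = 0.8172.

0.817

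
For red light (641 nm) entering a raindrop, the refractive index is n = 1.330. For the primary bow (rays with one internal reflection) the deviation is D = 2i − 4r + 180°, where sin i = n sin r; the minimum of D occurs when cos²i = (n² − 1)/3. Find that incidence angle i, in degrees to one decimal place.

cos²i = (1.330² − 1)/3 = (1.76890 − 1)/3 = 0.25630.
cos i = 0.50626, so i = 59.585°.

59.6°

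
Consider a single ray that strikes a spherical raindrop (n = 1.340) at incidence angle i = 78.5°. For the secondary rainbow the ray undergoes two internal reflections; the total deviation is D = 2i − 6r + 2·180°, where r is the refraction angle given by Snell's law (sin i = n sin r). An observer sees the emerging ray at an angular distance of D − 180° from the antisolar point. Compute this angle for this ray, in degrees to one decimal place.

sin r = sin 78.5° / 1.340 = 0.9799/1.340 = 0.7313; r = 46.99°.
D = 2·78.5° − 6·46.99° + 2·180° = 157.00° − 281.97° + 360° = 235.03°.
Angle from antisolar point = D − 180° = 55.03°.

55.0°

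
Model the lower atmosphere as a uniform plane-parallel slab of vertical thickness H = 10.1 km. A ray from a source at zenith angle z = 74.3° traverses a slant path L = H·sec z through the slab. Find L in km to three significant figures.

37.3 km

sec z = 1/cos 74.3° = 3.6955.
L = 10.1 × 3.6955 = 37.324 km.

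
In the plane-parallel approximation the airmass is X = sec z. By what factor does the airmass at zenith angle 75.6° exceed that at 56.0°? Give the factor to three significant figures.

X(75.6°)/X(56.0°) = sec 75.6° / sec 56.0° = cos 56.0° / cos 75.6° = 0.5592/0.2487 = 2.2486.

2.25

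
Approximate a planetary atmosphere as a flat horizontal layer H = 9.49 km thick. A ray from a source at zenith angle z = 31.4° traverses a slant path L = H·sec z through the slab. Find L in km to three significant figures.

11.1 km

sec z = 1/cos 31.4° = 1.1716.
L = 9.49 × 1.1716 = 11.118 km.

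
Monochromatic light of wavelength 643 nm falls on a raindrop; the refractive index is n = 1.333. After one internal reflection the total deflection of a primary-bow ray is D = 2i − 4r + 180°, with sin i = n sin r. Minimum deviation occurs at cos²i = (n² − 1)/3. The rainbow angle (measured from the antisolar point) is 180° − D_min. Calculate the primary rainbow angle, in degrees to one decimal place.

42.1°

cos²i = (1.77689 − 1)/3 = 0.25896; i = arccos(0.50888) = 59.410°.
sin r = sin 59.410°/1.333 = 0.64579; r = 40.225°.
D_min = 2·59.410° − 4·40.225° + 180° = 137.922°.
Rainbow angle = 180° − D_min = 42.078°.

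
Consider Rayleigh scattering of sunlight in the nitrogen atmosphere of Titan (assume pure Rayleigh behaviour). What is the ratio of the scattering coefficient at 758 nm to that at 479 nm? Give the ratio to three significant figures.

0.159

Rayleigh scattering ∝ λ⁻⁴, so the ratio of coefficients is the inverse fourth power of the wavelength ratio.
σ(758)/σ(479) = (479/758)⁴ = (0.6319)⁴ = 0.1595.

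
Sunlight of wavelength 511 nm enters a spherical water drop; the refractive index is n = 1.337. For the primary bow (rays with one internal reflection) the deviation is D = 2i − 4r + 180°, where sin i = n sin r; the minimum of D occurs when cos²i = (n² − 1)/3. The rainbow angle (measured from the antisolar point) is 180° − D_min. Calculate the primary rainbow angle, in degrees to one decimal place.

cos²i = (1.78757 − 1)/3 = 0.26252; i = arccos(0.51237) = 59.178°.
sin r = sin 59.178°/1.337 = 0.64231; r = 39.964°.
D_min = 2·59.178° − 4·39.964° + 180° = 138.500°.
Rainbow angle = 180° − D_min = 41.500°.

41.5°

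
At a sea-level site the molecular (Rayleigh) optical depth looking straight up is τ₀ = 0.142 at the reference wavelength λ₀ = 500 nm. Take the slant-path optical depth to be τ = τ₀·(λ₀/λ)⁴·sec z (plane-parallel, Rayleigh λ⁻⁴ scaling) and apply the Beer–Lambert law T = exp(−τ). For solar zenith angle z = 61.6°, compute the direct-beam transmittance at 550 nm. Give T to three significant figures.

0.816

sec 61.6° = 2.1025.
τ = 0.142 × (500/550)⁴ × 2.1025 = 0.142 × 0.6830 × 2.1025 = 0.2039.
T = exp(−0.2039) = 0.8155.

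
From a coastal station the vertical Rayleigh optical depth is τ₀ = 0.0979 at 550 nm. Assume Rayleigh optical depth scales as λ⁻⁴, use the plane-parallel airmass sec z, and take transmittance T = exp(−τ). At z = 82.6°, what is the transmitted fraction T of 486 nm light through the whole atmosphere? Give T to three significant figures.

sec 82.6° = 7.7642.
τ = 0.0979 × (550/486)⁴ × 7.7642 = 0.0979 × 1.6402 × 7.7642 = 1.2468.
T = exp(−1.2468) = 0.2874.

0.287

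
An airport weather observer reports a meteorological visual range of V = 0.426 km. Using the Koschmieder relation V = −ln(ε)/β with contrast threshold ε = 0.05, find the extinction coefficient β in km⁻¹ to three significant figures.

7.03 km⁻¹

β = −ln(0.05) / V = 2.996 / 0.426 = 7.0322 km⁻¹.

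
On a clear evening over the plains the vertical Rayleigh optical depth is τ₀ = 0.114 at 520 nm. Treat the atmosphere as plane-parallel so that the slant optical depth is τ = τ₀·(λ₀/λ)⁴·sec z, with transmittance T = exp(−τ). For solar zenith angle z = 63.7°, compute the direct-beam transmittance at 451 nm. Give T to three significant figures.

0.635

sec 63.7° = 2.2570.
τ = 0.114 × (520/451)⁴ × 2.2570 = 0.114 × 1.7673 × 2.2570 = 0.4547.
T = exp(−0.4547) = 0.6346.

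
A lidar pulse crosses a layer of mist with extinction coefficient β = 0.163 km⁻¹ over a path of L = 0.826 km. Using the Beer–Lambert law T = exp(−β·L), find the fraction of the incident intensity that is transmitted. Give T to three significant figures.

τ = β·L = 0.163 × 0.826 = 0.1346.
T = exp(−0.1346) = 0.8740.

0.874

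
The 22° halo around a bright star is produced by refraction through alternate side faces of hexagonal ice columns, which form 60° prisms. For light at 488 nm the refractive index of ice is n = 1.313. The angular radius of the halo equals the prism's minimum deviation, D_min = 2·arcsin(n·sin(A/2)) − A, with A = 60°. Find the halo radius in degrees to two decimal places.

n·sin(A/2) = 1.313 × sin 30° = 1.313 × 0.5000 = 0.6565.
D_min = 2·arcsin(0.6565) − 60° = 2 × 41.033° − 60° = 22.067°.

22.07°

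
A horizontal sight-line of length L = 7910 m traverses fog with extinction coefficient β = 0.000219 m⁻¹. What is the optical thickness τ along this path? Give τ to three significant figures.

1.73

τ = β·L = 0.000219 × 7910 = 1.7323.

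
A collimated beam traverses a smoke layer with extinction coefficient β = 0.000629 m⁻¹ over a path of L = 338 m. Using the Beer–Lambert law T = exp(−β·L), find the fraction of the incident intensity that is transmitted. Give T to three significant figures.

τ = β·L = 0.000629 × 338 = 0.2126.
T = exp(−0.2126) = 0.8085.

0.808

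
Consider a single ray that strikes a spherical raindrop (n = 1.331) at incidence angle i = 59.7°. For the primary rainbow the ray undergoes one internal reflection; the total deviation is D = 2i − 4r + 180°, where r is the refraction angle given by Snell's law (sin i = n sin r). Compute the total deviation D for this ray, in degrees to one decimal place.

137.6°

sin r = sin 59.7° / 1.331 = 0.8634/1.331 = 0.6487; r = 40.44°.
D = 2·59.7° − 4·40.44° + 180° = 119.40° − 161.77° + 180° = 137.63°.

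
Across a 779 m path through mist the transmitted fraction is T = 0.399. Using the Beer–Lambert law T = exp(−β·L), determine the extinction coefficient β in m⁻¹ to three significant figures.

0.00118 m⁻¹

Beer–Lambert: T = exp(−βL) ⇒ β = −ln(T)/L = −ln(0.399)/779 = 0.9188/779 = 0.001179 m⁻¹.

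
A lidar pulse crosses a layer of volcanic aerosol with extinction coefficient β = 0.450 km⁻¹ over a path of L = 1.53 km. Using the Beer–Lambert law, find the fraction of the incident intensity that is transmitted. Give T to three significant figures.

τ = β·L = 0.450 × 1.53 = 0.6885.
T = exp(−0.6885) = 0.5023.

0.502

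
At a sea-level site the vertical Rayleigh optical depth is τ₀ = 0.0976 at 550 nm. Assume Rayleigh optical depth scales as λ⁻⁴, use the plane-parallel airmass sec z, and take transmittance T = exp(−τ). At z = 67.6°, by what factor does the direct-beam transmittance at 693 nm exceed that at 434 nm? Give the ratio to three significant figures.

Airmass: sec 67.6° = 2.6242.
τ(693 nm) = 0.0976 × (550/693)⁴ × 2.6242 = 0.0976 × 0.3968 × 2.6242 = 0.1016.
τ(434 nm) = 0.0976 × (550/434)⁴ × 2.6242 = 0.0976 × 2.5792 × 2.6242 = 0.6606.
T(693)/T(434) = exp(τ_B − τ_A) = exp(0.5590) = 1.7489.

1.75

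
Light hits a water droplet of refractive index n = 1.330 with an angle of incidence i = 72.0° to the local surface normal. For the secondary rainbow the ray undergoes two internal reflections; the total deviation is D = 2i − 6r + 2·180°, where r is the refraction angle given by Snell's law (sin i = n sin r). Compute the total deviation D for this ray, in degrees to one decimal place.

230.1°

sin r = sin 72.0° / 1.330 = 0.9511/1.330 = 0.7151; r = 45.65°.
D = 2·72.0° − 6·45.65° + 2·180° = 144.00° − 273.90° + 360° = 230.10°.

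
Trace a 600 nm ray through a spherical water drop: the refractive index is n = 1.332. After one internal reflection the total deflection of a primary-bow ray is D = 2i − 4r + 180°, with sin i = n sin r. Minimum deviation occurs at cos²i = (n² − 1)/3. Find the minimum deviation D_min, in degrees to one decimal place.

cos²i = (1.77422 − 1)/3 = 0.25807; i = arccos(0.50801) = 59.469°.
sin r = sin 59.469°/1.332 = 0.64666; r = 40.290°.
D_min = 2·59.469° − 4·40.290° + 180° = 137.776°.

137.8°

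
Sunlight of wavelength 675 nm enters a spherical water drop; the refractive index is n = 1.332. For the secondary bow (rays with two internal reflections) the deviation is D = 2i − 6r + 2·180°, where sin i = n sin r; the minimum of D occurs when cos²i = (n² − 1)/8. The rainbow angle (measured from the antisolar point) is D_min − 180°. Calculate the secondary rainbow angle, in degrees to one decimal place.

50.6°

cos²i = (1.77422 − 1)/8 = 0.09678; i = arccos(0.31109) = 71.875°.
sin r = sin 71.875°/1.332 = 0.71350; r = 45.520°.
D_min = 2·71.875° − 6·45.520° + 360° = 230.628°.
Rainbow angle = D_min − 180° = 50.628°.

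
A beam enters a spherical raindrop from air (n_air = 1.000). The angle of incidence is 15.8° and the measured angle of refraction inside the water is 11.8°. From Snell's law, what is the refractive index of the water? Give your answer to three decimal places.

n = sin θ_i / sin θ_r = sin 15.8° / sin 11.8° = 0.2723 / 0.2045 = 1.3315.

1.331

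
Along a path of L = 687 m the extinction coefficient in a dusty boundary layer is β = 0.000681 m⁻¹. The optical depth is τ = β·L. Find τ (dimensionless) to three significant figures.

0.468

τ = β·L = 0.000681 × 687 = 0.4678.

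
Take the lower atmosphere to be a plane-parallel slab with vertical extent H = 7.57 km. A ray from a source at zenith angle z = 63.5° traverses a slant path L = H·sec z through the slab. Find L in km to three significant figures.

17.0 km

sec z = 1/cos 63.5° = 2.2412.
L = 7.57 × 2.2412 = 16.966 km.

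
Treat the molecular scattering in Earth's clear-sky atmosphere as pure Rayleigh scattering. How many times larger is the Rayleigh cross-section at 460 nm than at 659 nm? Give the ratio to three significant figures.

Rayleigh scattering ∝ λ⁻⁴, so the ratio of coefficients is the inverse fourth power of the wavelength ratio.
σ(460)/σ(659) = (659/460)⁴ = (1.4326)⁴ = 4.212.

4.21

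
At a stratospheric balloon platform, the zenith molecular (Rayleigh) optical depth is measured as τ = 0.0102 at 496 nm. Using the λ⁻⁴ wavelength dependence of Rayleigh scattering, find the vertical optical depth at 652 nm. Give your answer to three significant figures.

τ(652 nm) = τ(496 nm) × (496/652)⁴ = 0.0102 × (0.7607)⁴ = 0.0102 × 0.3349 = 0.0034.

0.00342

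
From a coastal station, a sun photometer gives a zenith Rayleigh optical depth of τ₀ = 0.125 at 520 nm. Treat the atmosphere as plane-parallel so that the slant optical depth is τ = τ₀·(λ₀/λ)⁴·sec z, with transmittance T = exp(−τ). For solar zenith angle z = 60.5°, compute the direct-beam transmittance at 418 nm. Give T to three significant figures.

sec 60.5° = 2.0308.
τ = 0.125 × (520/418)⁴ × 2.0308 = 0.125 × 2.3950 × 2.0308 = 0.6080.
T = exp(−0.6080) = 0.5445.

0.544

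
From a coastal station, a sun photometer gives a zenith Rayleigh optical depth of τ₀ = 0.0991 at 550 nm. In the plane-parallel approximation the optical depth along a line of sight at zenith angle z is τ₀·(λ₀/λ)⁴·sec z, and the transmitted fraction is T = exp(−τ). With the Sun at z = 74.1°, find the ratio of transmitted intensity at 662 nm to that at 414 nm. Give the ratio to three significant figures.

2.60

Airmass: sec 74.1° = 3.6502.
τ(662 nm) = 0.0991 × (550/662)⁴ × 3.6502 = 0.0991 × 0.4765 × 3.6502 = 0.1723.
τ(414 nm) = 0.0991 × (550/414)⁴ × 3.6502 = 0.0991 × 3.1149 × 3.6502 = 1.1268.
T(662)/T(414) = exp(τ_B − τ_A) = exp(0.9544) = 2.5972.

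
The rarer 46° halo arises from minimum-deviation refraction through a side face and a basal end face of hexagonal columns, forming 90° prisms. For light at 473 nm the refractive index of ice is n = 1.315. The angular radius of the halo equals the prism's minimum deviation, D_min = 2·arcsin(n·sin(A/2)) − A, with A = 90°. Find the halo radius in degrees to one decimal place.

46.8°

n·sin(A/2) = 1.315 × sin 45° = 1.315 × 0.7071 = 0.9298.
D_min = 2·arcsin(0.9298) − 90° = 2 × 68.411° − 90° = 46.821°.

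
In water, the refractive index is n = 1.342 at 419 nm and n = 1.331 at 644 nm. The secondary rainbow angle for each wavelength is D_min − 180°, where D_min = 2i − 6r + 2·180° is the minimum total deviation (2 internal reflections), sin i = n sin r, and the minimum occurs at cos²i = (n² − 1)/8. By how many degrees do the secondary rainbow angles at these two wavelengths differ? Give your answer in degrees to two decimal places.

At 419 nm (n = 1.342): cos²i = 0.10012 → i = 71.554°, r = 44.981°, D_min = 233.222°, rainbow angle = 53.222°.
At 644 nm (n = 1.331): cos²i = 0.09645 → i = 71.907°, r = 45.575°, D_min = 230.365°, rainbow angle = 50.365°.
Angular width = |53.222° − 50.365°| = 2.857°.

2.86°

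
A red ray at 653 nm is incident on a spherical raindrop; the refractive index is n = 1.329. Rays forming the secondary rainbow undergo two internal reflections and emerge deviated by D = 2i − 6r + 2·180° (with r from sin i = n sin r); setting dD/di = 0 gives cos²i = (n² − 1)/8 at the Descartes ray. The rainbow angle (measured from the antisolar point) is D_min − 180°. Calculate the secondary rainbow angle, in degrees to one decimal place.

49.8°

cos²i = (1.76624 − 1)/8 = 0.09578; i = arccos(0.30948) = 71.972°.
sin r = sin 71.972°/1.329 = 0.71550; r = 45.685°.
D_min = 2·71.972° − 6·45.685° + 360° = 229.837°.
Rainbow angle = D_min − 180° = 49.837°.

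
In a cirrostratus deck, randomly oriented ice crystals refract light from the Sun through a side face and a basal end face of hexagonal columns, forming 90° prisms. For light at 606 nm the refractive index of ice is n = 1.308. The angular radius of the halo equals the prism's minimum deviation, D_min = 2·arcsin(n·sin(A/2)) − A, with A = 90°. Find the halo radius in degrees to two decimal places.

n·sin(A/2) = 1.308 × sin 45° = 1.308 × 0.7071 = 0.9249.
D_min = 2·arcsin(0.9249) − 90° = 2 × 67.653° − 90° = 45.305°.

45.31°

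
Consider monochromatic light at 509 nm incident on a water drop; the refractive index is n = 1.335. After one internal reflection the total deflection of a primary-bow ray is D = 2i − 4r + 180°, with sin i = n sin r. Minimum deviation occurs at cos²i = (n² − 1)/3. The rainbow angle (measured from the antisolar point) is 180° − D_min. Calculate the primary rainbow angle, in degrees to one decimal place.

41.8°

cos²i = (1.78222 − 1)/3 = 0.26074; i = arccos(0.51063) = 59.294°.
sin r = sin 59.294°/1.335 = 0.64405; r = 40.094°.
D_min = 2·59.294° − 4·40.094° + 180° = 138.212°.
Rainbow angle = 180° − D_min = 41.788°.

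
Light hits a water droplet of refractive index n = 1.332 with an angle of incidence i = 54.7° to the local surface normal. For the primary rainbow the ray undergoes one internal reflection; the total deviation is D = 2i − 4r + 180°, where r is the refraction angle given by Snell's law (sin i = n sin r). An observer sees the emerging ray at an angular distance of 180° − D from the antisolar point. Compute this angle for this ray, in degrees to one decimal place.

sin r = sin 54.7° / 1.332 = 0.8161/1.332 = 0.6127; r = 37.79°.
D = 2·54.7° − 4·37.79° + 180° = 109.40° − 151.14° + 180° = 138.26°.
Angle from antisolar point = 180° − D = 41.74°.

41.7°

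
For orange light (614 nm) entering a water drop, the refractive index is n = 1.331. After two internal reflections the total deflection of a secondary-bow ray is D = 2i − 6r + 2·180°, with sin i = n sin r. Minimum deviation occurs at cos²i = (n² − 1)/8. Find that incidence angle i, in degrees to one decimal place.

71.9°

cos²i = (1.331² − 1)/8 = (1.77156 − 1)/8 = 0.09645.
cos i = 0.31056, so i = 71.907°.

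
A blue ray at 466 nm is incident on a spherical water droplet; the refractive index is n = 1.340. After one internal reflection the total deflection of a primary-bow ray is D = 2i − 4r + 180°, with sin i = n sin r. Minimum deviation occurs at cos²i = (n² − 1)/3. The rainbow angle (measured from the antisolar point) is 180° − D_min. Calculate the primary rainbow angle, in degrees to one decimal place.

41.1°

cos²i = (1.79560 − 1)/3 = 0.26520; i = arccos(0.51498) = 59.004°.
sin r = sin 59.004°/1.340 = 0.63971; r = 39.770°.
D_min = 2·59.004° − 4·39.770° + 180° = 138.929°.
Rainbow angle = 180° − D_min = 41.071°.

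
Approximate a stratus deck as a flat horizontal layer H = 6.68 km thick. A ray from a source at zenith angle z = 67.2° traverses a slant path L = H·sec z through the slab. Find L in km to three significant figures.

17.2 km

sec z = 1/cos 67.2° = 2.5805.
L = 6.68 × 2.5805 = 17.238 km.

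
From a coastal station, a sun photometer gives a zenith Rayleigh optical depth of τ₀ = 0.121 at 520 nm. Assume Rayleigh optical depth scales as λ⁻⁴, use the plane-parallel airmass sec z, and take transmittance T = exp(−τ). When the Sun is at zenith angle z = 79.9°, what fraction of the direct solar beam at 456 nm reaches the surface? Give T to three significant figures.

0.311

sec 79.9° = 5.7023.
τ = 0.121 × (520/456)⁴ × 5.7023 = 0.121 × 1.6910 × 5.7023 = 1.1668.
T = exp(−1.1668) = 0.3114.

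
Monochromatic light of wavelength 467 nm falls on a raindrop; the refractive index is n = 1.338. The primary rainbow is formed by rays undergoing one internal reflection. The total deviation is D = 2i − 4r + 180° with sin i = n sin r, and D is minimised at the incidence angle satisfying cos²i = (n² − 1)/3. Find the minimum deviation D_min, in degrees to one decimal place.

cos²i = (1.79024 − 1)/3 = 0.26341; i = arccos(0.51324) = 59.120°.
sin r = sin 59.120°/1.338 = 0.64144; r = 39.899°.
D_min = 2·59.120° − 4·39.899° + 180° = 138.643°.

138.6°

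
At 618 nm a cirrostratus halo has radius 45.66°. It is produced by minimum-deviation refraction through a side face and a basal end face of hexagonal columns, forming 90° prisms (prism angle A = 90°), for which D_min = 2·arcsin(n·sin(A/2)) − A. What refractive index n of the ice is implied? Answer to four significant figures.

Rearranging: n = sin((D_min + A)/2) / sin(A/2).
(D_min + A)/2 = (45.66° + 90°)/2 = 67.830°.
n = sin 67.830° / sin 45° = 0.9261 / 0.7071 = 1.3097.

1.310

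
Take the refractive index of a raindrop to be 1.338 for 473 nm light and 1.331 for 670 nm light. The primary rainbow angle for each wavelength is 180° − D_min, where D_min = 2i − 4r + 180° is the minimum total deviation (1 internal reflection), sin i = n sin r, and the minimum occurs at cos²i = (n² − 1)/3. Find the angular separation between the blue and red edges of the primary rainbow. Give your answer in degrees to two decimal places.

At 473 nm (n = 1.338): cos²i = 0.26341 → i = 59.120°, r = 39.899°, D_min = 138.643°, rainbow angle = 41.357°.
At 670 nm (n = 1.331): cos²i = 0.25719 → i = 59.527°, r = 40.356°, D_min = 137.630°, rainbow angle = 42.370°.
Angular width = |41.357° − 42.370°| = 1.013°.

1.01°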